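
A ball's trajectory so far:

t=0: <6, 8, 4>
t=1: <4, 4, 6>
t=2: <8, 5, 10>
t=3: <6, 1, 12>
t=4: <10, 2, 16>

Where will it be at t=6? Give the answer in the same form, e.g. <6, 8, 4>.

<12, -1, 22>

The moves between consecutive positions are <-2, -4, +2>, <+4, +1, +4>, <-2, -4, +2>, <+4, +1, +4>; they repeat the 2-cycle [<-2, -4, +2>, <+4, +1, +4>].
step 5: apply <-2, -4, +2> → <8, -2, 18>
step 6: apply <+4, +1, +4> → <12, -1, 22>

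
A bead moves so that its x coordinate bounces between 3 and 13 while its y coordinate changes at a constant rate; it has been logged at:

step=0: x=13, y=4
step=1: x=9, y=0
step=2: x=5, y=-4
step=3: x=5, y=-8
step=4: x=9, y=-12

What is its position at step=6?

x=9, y=-20

The x coordinate reflects between 3 and 13, moving 4 per step.
  step 5: 9 → 13
  step 6: 13 → 9
The y coordinate changes by -4 each step: at step 6 it is -20.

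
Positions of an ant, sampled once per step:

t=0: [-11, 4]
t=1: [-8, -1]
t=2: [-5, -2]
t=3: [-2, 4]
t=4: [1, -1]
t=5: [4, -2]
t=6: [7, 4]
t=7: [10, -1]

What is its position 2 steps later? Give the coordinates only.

First: linear, +3 per step → 16 at step 9.
Second: cycles through 4, -1, -2 every 3 steps. Step 9 lands at position 0 of the cycle → 4.

[16, 4]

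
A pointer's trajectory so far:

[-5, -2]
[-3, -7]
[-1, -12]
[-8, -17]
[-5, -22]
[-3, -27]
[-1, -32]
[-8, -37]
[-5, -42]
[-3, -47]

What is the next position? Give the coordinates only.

First: cycles through -5, -3, -1, -8 every 4 steps. Step 10 lands at position 2 of the cycle → -1.
Second: linear, -5 per step → -52 at step 10.

[-1, -52]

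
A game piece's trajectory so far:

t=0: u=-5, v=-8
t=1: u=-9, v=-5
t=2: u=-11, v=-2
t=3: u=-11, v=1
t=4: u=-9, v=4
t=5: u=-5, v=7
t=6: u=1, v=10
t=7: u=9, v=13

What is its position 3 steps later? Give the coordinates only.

First differences are (-4, +3), (-2, +3), (+0, +3), (+2, +3), (+4, +3), (+6, +3), (+8, +3); their common second difference is (+2, +0) (constant acceleration).
step 8: u=9, v=13 + (+10, +3) → u=19, v=16
step 9: u=19, v=16 + (+12, +3) → u=31, v=19
step 10: u=31, v=19 + (+14, +3) → u=45, v=22

u=45, v=22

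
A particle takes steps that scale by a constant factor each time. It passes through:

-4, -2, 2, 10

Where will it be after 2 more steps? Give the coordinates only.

The jumps are +2, +4, +8 — a geometric progression with ratio 2.
step 4: 10 + 16 → 26
step 5: 26 + 32 → 58

58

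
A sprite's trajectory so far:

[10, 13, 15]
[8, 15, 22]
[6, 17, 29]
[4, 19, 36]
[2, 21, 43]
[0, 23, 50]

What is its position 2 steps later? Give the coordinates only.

The position changes by [-2, +2, +7] every step.
step 6: [0, 23, 50] + [-2, +2, +7] → [-2, 25, 57]
step 7: [-2, 25, 57] + [-2, +2, +7] → [-4, 27, 64]

[-4, 27, 64]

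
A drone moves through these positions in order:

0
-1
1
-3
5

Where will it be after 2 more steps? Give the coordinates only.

21

The jumps are -1, +2, -4, +8 — a geometric progression with ratio -2.
step 5: 5 − 16 → -11
step 6: -11 + 32 → 21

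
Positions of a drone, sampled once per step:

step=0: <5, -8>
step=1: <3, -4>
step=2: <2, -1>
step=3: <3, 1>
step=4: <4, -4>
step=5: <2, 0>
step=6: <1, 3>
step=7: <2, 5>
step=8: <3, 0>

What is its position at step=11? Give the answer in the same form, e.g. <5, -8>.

<1, 9>

The moves between consecutive positions are <-2, +4>, <-1, +3>, <+1, +2>, <+1, -5>, <-2, +4>, <-1, +3>, <+1, +2>, <+1, -5>; they repeat the 4-cycle [<-2, +4>, <-1, +3>, <+1, +2>, <+1, -5>].
step 9: apply <-2, +4> → <1, 4>
step 10: apply <-1, +3> → <0, 7>
step 11: apply <+1, +2> → <1, 9>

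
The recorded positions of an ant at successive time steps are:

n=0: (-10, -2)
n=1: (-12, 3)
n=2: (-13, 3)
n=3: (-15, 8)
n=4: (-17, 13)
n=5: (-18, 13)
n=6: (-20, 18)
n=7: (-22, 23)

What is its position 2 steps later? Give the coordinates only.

The moves between consecutive positions are (-2, +5), (-1, +0), (-2, +5), (-2, +5), (-1, +0), (-2, +5), (-2, +5); they repeat the 3-cycle [(-2, +5), (-1, +0), (-2, +5)].
step 8: apply (-1, +0) → (-23, 23)
step 9: apply (-2, +5) → (-25, 28)

(-25, 28)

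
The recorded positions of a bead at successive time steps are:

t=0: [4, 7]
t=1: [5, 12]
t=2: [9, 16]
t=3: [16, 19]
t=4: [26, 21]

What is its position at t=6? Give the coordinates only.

First differences are [+1, +5], [+4, +4], [+7, +3], [+10, +2]; their common second difference is [+3, -1] (constant acceleration).
step 5: [26, 21] + [+13, +1] → [39, 22]
step 6: [39, 22] + [+16, +0] → [55, 22]

[55, 22]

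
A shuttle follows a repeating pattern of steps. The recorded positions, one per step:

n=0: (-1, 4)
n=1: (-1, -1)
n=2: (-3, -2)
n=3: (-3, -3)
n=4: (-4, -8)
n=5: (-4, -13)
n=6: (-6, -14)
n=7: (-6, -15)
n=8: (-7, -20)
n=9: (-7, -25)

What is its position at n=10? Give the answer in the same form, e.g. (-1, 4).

(-9, -26)

The moves between consecutive positions are (+0, -5), (-2, -1), (+0, -1), (-1, -5), (+0, -5), (-2, -1), (+0, -1), (-1, -5), (+0, -5); they repeat the 4-cycle [(+0, -5), (-2, -1), (+0, -1), (-1, -5)].
step 10: apply (-2, -1) → (-9, -26)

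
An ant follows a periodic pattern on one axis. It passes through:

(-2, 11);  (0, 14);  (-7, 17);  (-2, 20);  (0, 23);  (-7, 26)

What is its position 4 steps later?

First: cycles through -2, 0, -7 every 3 steps. Step 9 lands at position 0 of the cycle → -2.
Second: linear, +3 per step → 38 at step 9.

(-2, 38)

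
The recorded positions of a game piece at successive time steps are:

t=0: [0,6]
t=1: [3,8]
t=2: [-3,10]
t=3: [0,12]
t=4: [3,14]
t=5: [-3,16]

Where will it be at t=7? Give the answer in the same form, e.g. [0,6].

[3,20]

The first coordinate repeats the cycle [0, 3, -3] with period 3; step 7 mod 3 = 1, giving 3.
The second coordinate changes by +2 each step, so at step 7 it is 6 + 7·(2) = 20.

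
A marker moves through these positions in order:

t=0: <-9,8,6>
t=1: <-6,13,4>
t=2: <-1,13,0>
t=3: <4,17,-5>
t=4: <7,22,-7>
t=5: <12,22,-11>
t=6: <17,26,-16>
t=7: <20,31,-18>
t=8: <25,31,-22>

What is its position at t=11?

<38,40,-33>

The moves between consecutive positions are <+3,+5,-2>, <+5,+0,-4>, <+5,+4,-5>, <+3,+5,-2>, <+5,+0,-4>, <+5,+4,-5>, <+3,+5,-2>, <+5,+0,-4>; they repeat the 3-cycle [<+3,+5,-2>, <+5,+0,-4>, <+5,+4,-5>].
step 9: apply <+5,+4,-5> → <30,35,-27>
step 10: apply <+3,+5,-2> → <33,40,-29>
step 11: apply <+5,+0,-4> → <38,40,-33>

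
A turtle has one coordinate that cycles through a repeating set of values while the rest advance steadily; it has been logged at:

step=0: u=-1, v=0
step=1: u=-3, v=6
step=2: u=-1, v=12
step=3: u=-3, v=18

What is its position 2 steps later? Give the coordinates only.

U: cycles through -1, -3 every 2 steps. Step 5 lands at position 1 of the cycle → -3.
V: linear, +6 per step → 30 at step 5.

u=-3, v=30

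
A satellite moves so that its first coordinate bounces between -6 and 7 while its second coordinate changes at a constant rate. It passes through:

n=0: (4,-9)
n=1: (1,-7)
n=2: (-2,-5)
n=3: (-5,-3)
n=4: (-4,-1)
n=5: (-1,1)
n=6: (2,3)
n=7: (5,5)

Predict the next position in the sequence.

The first coordinate reflects between -6 and 7, moving 3 per step.
  step 8: 5 → 6
The second coordinate changes by +2 each step: at step 8 it is 7.

(6,7)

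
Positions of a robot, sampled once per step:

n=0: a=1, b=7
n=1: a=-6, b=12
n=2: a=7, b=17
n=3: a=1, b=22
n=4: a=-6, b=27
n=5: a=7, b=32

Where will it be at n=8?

The a coordinate repeats the cycle [1, -6, 7] with period 3; step 8 mod 3 = 2, giving 7.
The b coordinate changes by +5 each step, so at step 8 it is 7 + 8·(5) = 47.

a=7, b=47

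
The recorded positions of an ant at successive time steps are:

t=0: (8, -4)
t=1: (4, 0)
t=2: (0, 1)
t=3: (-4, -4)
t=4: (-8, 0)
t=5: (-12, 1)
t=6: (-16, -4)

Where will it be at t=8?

(-24, 1)

First: linear, -4 per step → -24 at step 8.
Second: cycles through -4, 0, 1 every 3 steps. Step 8 lands at position 2 of the cycle → 1.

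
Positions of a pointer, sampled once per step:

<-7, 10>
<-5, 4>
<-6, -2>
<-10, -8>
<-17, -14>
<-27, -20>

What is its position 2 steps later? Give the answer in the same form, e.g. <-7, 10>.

<-56, -32>

First differences are <+2, -6>, <-1, -6>, <-4, -6>, <-7, -6>, <-10, -6>; their common second difference is <-3, +0> (constant acceleration).
step 6: <-27, -20> + <-13, -6> → <-40, -26>
step 7: <-40, -26> + <-16, -6> → <-56, -32>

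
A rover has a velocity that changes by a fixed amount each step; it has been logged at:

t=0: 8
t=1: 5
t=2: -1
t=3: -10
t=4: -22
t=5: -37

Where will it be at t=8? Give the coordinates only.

First differences are -3, -6, -9, -12, -15; their common second difference is -3 (constant acceleration).
step 6: -37 − 18 → -55
step 7: -55 − 21 → -76
step 8: -76 − 24 → -100

-100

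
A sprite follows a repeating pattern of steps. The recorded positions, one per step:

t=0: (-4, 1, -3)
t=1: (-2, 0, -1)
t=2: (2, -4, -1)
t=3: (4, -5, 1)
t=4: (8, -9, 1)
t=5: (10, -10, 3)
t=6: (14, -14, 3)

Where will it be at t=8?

The moves between consecutive positions are (+2, -1, +2), (+4, -4, +0), (+2, -1, +2), (+4, -4, +0), (+2, -1, +2), (+4, -4, +0); they repeat the 2-cycle [(+2, -1, +2), (+4, -4, +0)].
step 7: apply (+2, -1, +2) → (16, -15, 5)
step 8: apply (+4, -4, +0) → (20, -19, 5)

(20, -19, 5)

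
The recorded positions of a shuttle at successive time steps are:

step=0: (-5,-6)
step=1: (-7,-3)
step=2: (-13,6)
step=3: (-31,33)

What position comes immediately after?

Consecutive displacements (-2,+3), (-6,+9), (-18,+27) scale by a factor of 3 each step.
step 4: (-31,33) + (-54,+81) → (-85,114)

(-85,114)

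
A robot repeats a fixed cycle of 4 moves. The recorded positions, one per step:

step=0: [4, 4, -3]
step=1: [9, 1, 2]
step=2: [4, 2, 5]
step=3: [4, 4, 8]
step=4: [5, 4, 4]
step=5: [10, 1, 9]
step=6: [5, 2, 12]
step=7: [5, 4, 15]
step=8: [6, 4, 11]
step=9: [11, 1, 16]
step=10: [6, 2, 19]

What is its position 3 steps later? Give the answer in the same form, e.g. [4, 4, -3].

The moves between consecutive positions are [+5, -3, +5], [-5, +1, +3], [+0, +2, +3], [+1, +0, -4], [+5, -3, +5], [-5, +1, +3], [+0, +2, +3], [+1, +0, -4], [+5, -3, +5], [-5, +1, +3]; they repeat the 4-cycle [[+5, -3, +5], [-5, +1, +3], [+0, +2, +3], [+1, +0, -4]].
step 11: apply [+0, +2, +3] → [6, 4, 22]
step 12: apply [+1, +0, -4] → [7, 4, 18]
step 13: apply [+5, -3, +5] → [12, 1, 23]

[12, 1, 23]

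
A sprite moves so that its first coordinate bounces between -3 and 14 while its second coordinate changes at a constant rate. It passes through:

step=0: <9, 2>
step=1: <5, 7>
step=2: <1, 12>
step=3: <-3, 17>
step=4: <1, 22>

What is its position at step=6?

The first coordinate reflects between -3 and 14, moving 4 per step.
  step 5: 1 → 5
  step 6: 5 → 9
The second coordinate changes by +5 each step: at step 6 it is 32.

<9, 32>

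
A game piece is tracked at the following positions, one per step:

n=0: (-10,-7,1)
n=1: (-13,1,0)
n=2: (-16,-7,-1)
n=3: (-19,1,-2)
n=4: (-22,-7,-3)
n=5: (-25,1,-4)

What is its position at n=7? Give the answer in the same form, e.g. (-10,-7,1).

(-31,1,-6)

The first coordinate changes by -3 each step, so at step 7 it is -10 + 7·(-3) = -31.
The second coordinate repeats the cycle [-7, 1] with period 2; step 7 mod 2 = 1, giving 1.
The third coordinate changes by -1 each step, so at step 7 it is 1 + 7·(-1) = -6.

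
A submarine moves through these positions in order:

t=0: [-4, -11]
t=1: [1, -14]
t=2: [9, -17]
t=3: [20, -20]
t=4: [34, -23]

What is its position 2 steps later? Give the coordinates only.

Taking differences between consecutive positions: [+5, -3], [+8, -3], [+11, -3], [+14, -3]. These grow by [+3, +0] each step.
step 5: [34, -23] + [+17, -3] → [51, -26]
step 6: [51, -26] + [+20, -3] → [71, -29]

[71, -29]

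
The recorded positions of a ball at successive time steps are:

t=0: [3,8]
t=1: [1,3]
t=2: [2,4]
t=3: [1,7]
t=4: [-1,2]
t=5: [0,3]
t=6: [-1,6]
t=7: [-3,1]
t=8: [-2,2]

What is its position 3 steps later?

The moves between consecutive positions are [-2,-5], [+1,+1], [-1,+3], [-2,-5], [+1,+1], [-1,+3], [-2,-5], [+1,+1]; they repeat the 3-cycle [[-2,-5], [+1,+1], [-1,+3]].
step 9: apply [-1,+3] → [-3,5]
step 10: apply [-2,-5] → [-5,0]
step 11: apply [+1,+1] → [-4,1]

[-4,1]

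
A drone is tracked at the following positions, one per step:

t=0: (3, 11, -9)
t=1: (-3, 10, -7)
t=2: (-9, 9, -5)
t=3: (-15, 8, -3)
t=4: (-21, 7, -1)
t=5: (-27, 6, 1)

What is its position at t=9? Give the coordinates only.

(-51, 2, 9)

Each step adds (-6, -1, +2) to the position.
step 6: (-27, 6, 1) + (-6, -1, +2) → (-33, 5, 3)
step 7: (-33, 5, 3) + (-6, -1, +2) → (-39, 4, 5)
step 8: (-39, 4, 5) + (-6, -1, +2) → (-45, 3, 7)
step 9: (-45, 3, 7) + (-6, -1, +2) → (-51, 2, 9)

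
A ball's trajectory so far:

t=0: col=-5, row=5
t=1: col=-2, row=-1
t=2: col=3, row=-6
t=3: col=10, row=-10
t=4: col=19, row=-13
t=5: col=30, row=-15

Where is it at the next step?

Successive displacements: (+3,-6), (+5,-5), (+7,-4), (+9,-3), (+11,-2) — each changes by (+2,+1).
step 6: col=30, row=-15 + (+13,-1) → col=43, row=-16

col=43, row=-16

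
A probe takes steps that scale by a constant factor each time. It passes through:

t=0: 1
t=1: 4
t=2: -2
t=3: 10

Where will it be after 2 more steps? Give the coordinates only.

34

Consecutive displacements +3, -6, +12 scale by a factor of -2 each step.
step 4: 10 − 24 → -14
step 5: -14 + 48 → 34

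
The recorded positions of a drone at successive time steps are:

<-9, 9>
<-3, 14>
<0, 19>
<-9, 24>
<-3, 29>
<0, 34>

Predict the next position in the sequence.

<-9, 39>

First: cycles through -9, -3, 0 every 3 steps. Step 6 lands at position 0 of the cycle → -9.
Second: linear, +5 per step → 39 at step 6.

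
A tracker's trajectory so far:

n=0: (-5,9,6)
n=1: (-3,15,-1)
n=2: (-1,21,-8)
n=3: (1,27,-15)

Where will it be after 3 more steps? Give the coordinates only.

Constant displacement of (+2,+6,-7) per step.
step 4: (1,27,-15) + (+2,+6,-7) → (3,33,-22)
step 5: (3,33,-22) + (+2,+6,-7) → (5,39,-29)
step 6: (5,39,-29) + (+2,+6,-7) → (7,45,-36)

(7,45,-36)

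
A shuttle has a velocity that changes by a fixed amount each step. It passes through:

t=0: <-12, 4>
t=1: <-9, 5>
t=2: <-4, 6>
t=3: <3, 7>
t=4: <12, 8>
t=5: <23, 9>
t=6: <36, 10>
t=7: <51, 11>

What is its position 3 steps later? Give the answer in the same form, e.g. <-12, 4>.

<108, 14>

Taking differences between consecutive positions: <+3, +1>, <+5, +1>, <+7, +1>, <+9, +1>, <+11, +1>, <+13, +1>, <+15, +1>. These grow by <+2, +0> each step.
step 8: <51, 11> + <+17, +1> → <68, 12>
step 9: <68, 12> + <+19, +1> → <87, 13>
step 10: <87, 13> + <+21, +1> → <108, 14>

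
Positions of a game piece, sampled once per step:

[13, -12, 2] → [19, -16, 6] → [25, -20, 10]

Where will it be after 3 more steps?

[43, -32, 22]

Constant displacement of [+6, -4, +4] per step.
step 3: [25, -20, 10] + [+6, -4, +4] → [31, -24, 14]
step 4: [31, -24, 14] + [+6, -4, +4] → [37, -28, 18]
step 5: [37, -28, 18] + [+6, -4, +4] → [43, -32, 22]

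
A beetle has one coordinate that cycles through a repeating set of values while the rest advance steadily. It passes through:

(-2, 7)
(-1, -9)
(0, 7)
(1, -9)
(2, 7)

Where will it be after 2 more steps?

The first coordinate changes by +1 each step, so at step 6 it is -2 + 6·(1) = 4.
The second coordinate repeats the cycle [7, -9] with period 2; step 6 mod 2 = 0, giving 7.

(4, 7)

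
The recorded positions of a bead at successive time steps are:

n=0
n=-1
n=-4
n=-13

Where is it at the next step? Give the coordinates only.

n=-40

Step-to-step displacements: -1, -3, -9; each is 3× the previous.
step 4: -13 − 27 → n=-40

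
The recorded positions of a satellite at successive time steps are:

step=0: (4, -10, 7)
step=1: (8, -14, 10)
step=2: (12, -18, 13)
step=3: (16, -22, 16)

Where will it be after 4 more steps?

Each step adds (+4, -4, +3) to the position.
step 4: (16, -22, 16) + (+4, -4, +3) → (20, -26, 19)
step 5: (20, -26, 19) + (+4, -4, +3) → (24, -30, 22)
step 6: (24, -30, 22) + (+4, -4, +3) → (28, -34, 25)
step 7: (28, -34, 25) + (+4, -4, +3) → (32, -38, 28)

(32, -38, 28)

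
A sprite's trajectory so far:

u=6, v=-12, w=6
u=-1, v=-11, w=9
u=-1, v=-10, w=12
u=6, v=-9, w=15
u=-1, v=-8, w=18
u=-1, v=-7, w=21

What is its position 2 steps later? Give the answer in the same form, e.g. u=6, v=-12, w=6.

U: cycles through 6, -1, -1 every 3 steps. Step 7 lands at position 1 of the cycle → -1.
V: linear, +1 per step → -5 at step 7.
W: linear, +3 per step → 27 at step 7.

u=-1, v=-5, w=27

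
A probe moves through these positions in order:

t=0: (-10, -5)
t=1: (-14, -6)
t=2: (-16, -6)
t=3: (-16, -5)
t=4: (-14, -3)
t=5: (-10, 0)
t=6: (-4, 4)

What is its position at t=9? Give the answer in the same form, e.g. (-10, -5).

First differences are (-4, -1), (-2, +0), (+0, +1), (+2, +2), (+4, +3), (+6, +4); their common second difference is (+2, +1) (constant acceleration).
step 7: (-4, 4) + (+8, +5) → (4, 9)
step 8: (4, 9) + (+10, +6) → (14, 15)
step 9: (14, 15) + (+12, +7) → (26, 22)

(26, 22)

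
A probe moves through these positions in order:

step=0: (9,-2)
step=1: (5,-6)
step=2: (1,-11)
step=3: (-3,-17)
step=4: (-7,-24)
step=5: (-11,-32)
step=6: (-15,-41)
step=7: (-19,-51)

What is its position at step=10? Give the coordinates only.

Taking differences between consecutive positions: (-4,-4), (-4,-5), (-4,-6), (-4,-7), (-4,-8), (-4,-9), (-4,-10). These grow by (+0,-1) each step.
step 8: (-19,-51) + (-4,-11) → (-23,-62)
step 9: (-23,-62) + (-4,-12) → (-27,-74)
step 10: (-27,-74) + (-4,-13) → (-31,-87)

(-31,-87)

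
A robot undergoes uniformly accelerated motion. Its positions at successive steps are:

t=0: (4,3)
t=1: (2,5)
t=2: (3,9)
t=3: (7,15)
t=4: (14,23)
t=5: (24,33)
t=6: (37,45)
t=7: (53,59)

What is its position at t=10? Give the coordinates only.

Successive displacements: (-2,+2), (+1,+4), (+4,+6), (+7,+8), (+10,+10), (+13,+12), (+16,+14) — each changes by (+3,+2).
step 8: (53,59) + (+19,+16) → (72,75)
step 9: (72,75) + (+22,+18) → (94,93)
step 10: (94,93) + (+25,+20) → (119,113)

(119,113)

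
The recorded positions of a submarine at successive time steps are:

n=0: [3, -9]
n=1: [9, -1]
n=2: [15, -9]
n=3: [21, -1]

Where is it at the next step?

The first coordinate changes by +6 each step, so at step 4 it is 3 + 4·(6) = 27.
The second coordinate repeats the cycle [-9, -1] with period 2; step 4 mod 2 = 0, giving -9.

[27, -9]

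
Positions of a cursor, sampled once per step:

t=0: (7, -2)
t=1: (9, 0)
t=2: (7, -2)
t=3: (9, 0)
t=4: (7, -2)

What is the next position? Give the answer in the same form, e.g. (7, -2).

(9, 0)

Step-to-step displacements: (+2, +2), (-2, -2), (+2, +2), (-2, -2); each is -1× the previous.
step 5: (7, -2) + (+2, +2) → (9, 0)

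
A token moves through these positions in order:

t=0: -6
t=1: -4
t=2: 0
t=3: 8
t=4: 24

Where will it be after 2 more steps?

Consecutive displacements +2, +4, +8, +16 scale by a factor of 2 each step.
step 5: 24 + 32 → 56
step 6: 56 + 64 → 120

120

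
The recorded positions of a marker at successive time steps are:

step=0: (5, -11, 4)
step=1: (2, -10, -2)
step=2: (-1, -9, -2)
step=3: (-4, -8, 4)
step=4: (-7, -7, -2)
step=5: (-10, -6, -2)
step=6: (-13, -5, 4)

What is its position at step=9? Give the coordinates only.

(-22, -2, 4)

First: linear, -3 per step → -22 at step 9.
Second: linear, +1 per step → -2 at step 9.
Third: cycles through 4, -2, -2 every 3 steps. Step 9 lands at position 0 of the cycle → 4.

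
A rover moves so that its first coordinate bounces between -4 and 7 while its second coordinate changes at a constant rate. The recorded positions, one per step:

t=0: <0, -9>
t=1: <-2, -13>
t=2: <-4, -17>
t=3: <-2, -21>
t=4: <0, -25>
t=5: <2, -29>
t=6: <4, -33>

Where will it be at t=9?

<4, -45>

The first coordinate reflects between -4 and 7, moving 2 per step.
  step 7: 4 → 6
  step 8: 6 → 6
  step 9: 6 → 4
The second coordinate changes by -4 each step: at step 9 it is -45.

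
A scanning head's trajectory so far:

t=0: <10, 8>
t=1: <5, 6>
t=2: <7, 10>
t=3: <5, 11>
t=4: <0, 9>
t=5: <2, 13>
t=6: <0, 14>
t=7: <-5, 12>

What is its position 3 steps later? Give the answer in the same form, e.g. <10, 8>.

Differencing gives <-5, -2>, <+2, +4>, <-2, +1>, <-5, -2>, <+2, +4>, <-2, +1>, <-5, -2>. This is the pattern <-5, -2>, <+2, +4>, <-2, +1> repeated.
step 8: apply <+2, +4> → <-3, 16>
step 9: apply <-2, +1> → <-5, 17>
step 10: apply <-5, -2> → <-10, 15>

<-10, 15>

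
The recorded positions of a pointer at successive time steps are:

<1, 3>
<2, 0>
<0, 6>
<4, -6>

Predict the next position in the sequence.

The jumps are <+1, -3>, <-2, +6>, <+4, -12> — a geometric progression with ratio -2.
step 4: <4, -6> + <-8, +24> → <-4, 18>

<-4, 18>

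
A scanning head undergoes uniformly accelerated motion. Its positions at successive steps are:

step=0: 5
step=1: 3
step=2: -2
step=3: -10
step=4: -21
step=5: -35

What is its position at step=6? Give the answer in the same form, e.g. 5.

Successive displacements: -2, -5, -8, -11, -14 — each changes by -3.
step 6: -35 − 17 → -52

-52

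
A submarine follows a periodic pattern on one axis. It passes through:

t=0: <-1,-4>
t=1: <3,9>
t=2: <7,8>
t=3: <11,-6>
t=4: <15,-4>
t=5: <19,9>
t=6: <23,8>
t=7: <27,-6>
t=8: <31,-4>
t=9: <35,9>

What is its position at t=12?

<47,-4>

First: linear, +4 per step → 47 at step 12.
Second: cycles through -4, 9, 8, -6 every 4 steps. Step 12 lands at position 0 of the cycle → -4.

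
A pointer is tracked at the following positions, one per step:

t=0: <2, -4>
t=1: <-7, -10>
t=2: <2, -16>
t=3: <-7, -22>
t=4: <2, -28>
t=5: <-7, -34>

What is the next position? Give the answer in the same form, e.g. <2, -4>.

First: cycles through 2, -7 every 2 steps. Step 6 lands at position 0 of the cycle → 2.
Second: linear, -6 per step → -40 at step 6.

<2, -40>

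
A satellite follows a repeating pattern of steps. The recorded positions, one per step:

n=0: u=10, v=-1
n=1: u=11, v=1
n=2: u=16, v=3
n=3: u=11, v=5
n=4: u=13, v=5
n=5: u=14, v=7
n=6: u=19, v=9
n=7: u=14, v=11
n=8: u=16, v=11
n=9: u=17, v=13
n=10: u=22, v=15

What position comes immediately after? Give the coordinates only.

Step-to-step displacements: (+1,+2), (+5,+2), (-5,+2), (+2,+0), (+1,+2), (+5,+2), (-5,+2), (+2,+0), (+1,+2), (+5,+2) — a repeating cycle of length 4.
step 11: apply (-5,+2) → u=17, v=17

u=17, v=17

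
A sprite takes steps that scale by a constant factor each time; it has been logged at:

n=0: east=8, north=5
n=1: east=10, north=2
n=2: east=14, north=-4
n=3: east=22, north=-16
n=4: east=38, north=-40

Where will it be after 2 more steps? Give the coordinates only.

east=134, north=-184

Consecutive displacements (+2, -3), (+4, -6), (+8, -12), (+16, -24) scale by a factor of 2 each step.
step 5: east=38, north=-40 + (+32, -48) → east=70, north=-88
step 6: east=70, north=-88 + (+64, -96) → east=134, north=-184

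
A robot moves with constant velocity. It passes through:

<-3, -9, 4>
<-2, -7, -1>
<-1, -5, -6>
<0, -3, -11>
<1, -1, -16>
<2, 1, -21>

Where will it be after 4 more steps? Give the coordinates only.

Constant displacement of <+1, +2, -5> per step.
step 6: <2, 1, -21> + <+1, +2, -5> → <3, 3, -26>
step 7: <3, 3, -26> + <+1, +2, -5> → <4, 5, -31>
step 8: <4, 5, -31> + <+1, +2, -5> → <5, 7, -36>
step 9: <5, 7, -36> + <+1, +2, -5> → <6, 9, -41>

<6, 9, -41>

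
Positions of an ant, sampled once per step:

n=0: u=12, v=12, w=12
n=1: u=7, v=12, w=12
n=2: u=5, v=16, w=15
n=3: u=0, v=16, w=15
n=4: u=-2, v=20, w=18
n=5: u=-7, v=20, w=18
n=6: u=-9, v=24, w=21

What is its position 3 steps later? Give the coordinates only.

u=-21, v=28, w=24

Differencing gives (-5,+0,+0), (-2,+4,+3), (-5,+0,+0), (-2,+4,+3), (-5,+0,+0), (-2,+4,+3). This is the pattern (-5,+0,+0), (-2,+4,+3) repeated.
step 7: apply (-5,+0,+0) → u=-14, v=24, w=21
step 8: apply (-2,+4,+3) → u=-16, v=28, w=24
step 9: apply (-5,+0,+0) → u=-21, v=28, w=24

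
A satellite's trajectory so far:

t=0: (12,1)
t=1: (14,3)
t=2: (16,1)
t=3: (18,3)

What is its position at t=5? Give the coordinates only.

The first coordinate changes by +2 each step, so at step 5 it is 12 + 5·(2) = 22.
The second coordinate repeats the cycle [1, 3] with period 2; step 5 mod 2 = 1, giving 3.

(22,3)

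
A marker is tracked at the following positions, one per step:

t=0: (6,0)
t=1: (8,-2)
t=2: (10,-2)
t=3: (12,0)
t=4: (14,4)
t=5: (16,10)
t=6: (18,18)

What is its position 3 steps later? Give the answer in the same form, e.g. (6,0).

(24,54)

First differences are (+2,-2), (+2,+0), (+2,+2), (+2,+4), (+2,+6), (+2,+8); their common second difference is (+0,+2) (constant acceleration).
step 7: (18,18) + (+2,+10) → (20,28)
step 8: (20,28) + (+2,+12) → (22,40)
step 9: (22,40) + (+2,+14) → (24,54)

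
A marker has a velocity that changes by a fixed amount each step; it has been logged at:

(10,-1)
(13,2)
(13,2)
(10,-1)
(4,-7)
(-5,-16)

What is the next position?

(-17,-28)

First differences are (+3,+3), (+0,+0), (-3,-3), (-6,-6), (-9,-9); their common second difference is (-3,-3) (constant acceleration).
step 6: (-5,-16) + (-12,-12) → (-17,-28)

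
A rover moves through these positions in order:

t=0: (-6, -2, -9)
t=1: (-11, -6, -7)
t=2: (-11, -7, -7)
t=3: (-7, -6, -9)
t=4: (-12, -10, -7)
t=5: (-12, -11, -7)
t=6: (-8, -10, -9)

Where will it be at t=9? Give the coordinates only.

Differencing gives (-5, -4, +2), (+0, -1, +0), (+4, +1, -2), (-5, -4, +2), (+0, -1, +0), (+4, +1, -2). This is the pattern (-5, -4, +2), (+0, -1, +0), (+4, +1, -2) repeated.
step 7: apply (-5, -4, +2) → (-13, -14, -7)
step 8: apply (+0, -1, +0) → (-13, -15, -7)
step 9: apply (+4, +1, -2) → (-9, -14, -9)

(-9, -14, -9)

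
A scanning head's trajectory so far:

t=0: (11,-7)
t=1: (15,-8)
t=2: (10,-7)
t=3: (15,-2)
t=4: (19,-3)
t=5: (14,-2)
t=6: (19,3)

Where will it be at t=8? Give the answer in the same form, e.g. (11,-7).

The moves between consecutive positions are (+4,-1), (-5,+1), (+5,+5), (+4,-1), (-5,+1), (+5,+5); they repeat the 3-cycle [(+4,-1), (-5,+1), (+5,+5)].
step 7: apply (+4,-1) → (23,2)
step 8: apply (-5,+1) → (18,3)

(18,3)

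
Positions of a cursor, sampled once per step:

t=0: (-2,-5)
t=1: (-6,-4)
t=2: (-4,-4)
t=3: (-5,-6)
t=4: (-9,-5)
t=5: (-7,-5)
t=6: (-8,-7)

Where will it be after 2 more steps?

(-10,-6)

Step-to-step displacements: (-4,+1), (+2,+0), (-1,-2), (-4,+1), (+2,+0), (-1,-2) — a repeating cycle of length 3.
step 7: apply (-4,+1) → (-12,-6)
step 8: apply (+2,+0) → (-10,-6)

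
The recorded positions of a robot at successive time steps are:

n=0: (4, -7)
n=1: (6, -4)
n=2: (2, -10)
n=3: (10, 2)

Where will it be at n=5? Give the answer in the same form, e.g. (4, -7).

(26, 26)

The jumps are (+2, +3), (-4, -6), (+8, +12) — a geometric progression with ratio -2.
step 4: (10, 2) + (-16, -24) → (-6, -22)
step 5: (-6, -22) + (+32, +48) → (26, 26)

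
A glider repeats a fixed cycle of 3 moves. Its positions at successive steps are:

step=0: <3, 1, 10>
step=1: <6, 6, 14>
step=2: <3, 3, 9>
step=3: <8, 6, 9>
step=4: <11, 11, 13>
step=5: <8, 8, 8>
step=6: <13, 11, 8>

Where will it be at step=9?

<18, 16, 7>

The moves between consecutive positions are <+3, +5, +4>, <-3, -3, -5>, <+5, +3, +0>, <+3, +5, +4>, <-3, -3, -5>, <+5, +3, +0>; they repeat the 3-cycle [<+3, +5, +4>, <-3, -3, -5>, <+5, +3, +0>].
step 7: apply <+3, +5, +4> → <16, 16, 12>
step 8: apply <-3, -3, -5> → <13, 13, 7>
step 9: apply <+5, +3, +0> → <18, 16, 7>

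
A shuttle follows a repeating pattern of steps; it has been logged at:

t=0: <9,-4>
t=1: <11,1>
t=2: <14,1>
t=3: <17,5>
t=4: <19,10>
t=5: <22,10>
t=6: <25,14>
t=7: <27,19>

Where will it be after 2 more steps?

<33,23>

Differencing gives <+2,+5>, <+3,+0>, <+3,+4>, <+2,+5>, <+3,+0>, <+3,+4>, <+2,+5>. This is the pattern <+2,+5>, <+3,+0>, <+3,+4> repeated.
step 8: apply <+3,+0> → <30,19>
step 9: apply <+3,+4> → <33,23>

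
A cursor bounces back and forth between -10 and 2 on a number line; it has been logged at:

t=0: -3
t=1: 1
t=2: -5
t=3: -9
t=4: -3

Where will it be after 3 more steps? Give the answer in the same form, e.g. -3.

-9

The value reflects between -10 and 2, moving 6 per step.
  step 5: -3 → 1
  step 6: 1 → -5
  step 7: -5 → -9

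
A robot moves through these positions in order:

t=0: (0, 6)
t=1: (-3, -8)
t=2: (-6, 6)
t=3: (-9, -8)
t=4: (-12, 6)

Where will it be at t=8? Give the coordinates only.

(-24, 6)

First: linear, -3 per step → -24 at step 8.
Second: cycles through 6, -8 every 2 steps. Step 8 lands at position 0 of the cycle → 6.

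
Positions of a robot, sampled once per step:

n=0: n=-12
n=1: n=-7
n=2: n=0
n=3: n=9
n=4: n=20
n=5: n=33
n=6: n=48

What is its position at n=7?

Taking differences between consecutive positions: +5, +7, +9, +11, +13, +15. These grow by +2 each step.
step 7: 48 + 17 → n=65

n=65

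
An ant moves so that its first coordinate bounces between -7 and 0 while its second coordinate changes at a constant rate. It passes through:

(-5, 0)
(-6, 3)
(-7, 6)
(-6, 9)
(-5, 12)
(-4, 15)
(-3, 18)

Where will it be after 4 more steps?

The first coordinate travels 1 per step and bounces off the walls at -7 and 0.
  step 7: -3 → -2
  step 8: -2 → -1
  step 9: -1 → 0
  step 10: 0 → -1
The second coordinate changes by +3 each step: at step 10 it is 30.

(-1, 30)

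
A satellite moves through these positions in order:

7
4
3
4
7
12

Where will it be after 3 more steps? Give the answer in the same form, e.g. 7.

Taking differences between consecutive positions: -3, -1, +1, +3, +5. These grow by +2 each step.
step 6: 12 + 7 → 19
step 7: 19 + 9 → 28
step 8: 28 + 11 → 39

39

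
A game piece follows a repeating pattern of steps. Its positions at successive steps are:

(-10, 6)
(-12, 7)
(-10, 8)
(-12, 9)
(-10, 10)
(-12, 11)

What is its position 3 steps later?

(-10, 14)

Differencing gives (-2, +1), (+2, +1), (-2, +1), (+2, +1), (-2, +1). This is the pattern (-2, +1), (+2, +1) repeated.
step 6: apply (+2, +1) → (-10, 12)
step 7: apply (-2, +1) → (-12, 13)
step 8: apply (+2, +1) → (-10, 14)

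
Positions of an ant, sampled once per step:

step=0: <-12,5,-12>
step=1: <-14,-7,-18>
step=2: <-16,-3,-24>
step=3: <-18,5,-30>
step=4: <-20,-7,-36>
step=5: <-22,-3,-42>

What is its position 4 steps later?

First: linear, -2 per step → -30 at step 9.
Second: cycles through 5, -7, -3 every 3 steps. Step 9 lands at position 0 of the cycle → 5.
Third: linear, -6 per step → -66 at step 9.

<-30,5,-66>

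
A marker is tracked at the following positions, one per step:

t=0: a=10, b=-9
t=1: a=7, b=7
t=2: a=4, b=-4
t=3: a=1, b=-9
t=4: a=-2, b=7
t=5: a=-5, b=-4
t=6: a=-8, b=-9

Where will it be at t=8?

a=-14, b=-4

A: linear, -3 per step → -14 at step 8.
B: cycles through -9, 7, -4 every 3 steps. Step 8 lands at position 2 of the cycle → -4.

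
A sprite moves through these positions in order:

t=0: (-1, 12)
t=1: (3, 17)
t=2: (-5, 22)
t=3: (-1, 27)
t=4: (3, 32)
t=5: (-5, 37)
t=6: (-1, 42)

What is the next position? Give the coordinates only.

(3, 47)

First: cycles through -1, 3, -5 every 3 steps. Step 7 lands at position 1 of the cycle → 3.
Second: linear, +5 per step → 47 at step 7.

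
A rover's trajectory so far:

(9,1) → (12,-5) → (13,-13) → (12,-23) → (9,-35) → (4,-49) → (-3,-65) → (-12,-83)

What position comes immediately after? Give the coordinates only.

(-23,-103)

First differences are (+3,-6), (+1,-8), (-1,-10), (-3,-12), (-5,-14), (-7,-16), (-9,-18); their common second difference is (-2,-2) (constant acceleration).
step 8: (-12,-83) + (-11,-20) → (-23,-103)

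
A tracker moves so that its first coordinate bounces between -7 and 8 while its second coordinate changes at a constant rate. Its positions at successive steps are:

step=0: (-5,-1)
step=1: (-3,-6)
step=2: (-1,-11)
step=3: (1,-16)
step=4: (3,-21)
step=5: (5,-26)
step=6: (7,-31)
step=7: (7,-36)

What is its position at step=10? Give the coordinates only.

The first coordinate reflects between -7 and 8, moving 2 per step.
  step 8: 7 → 5
  step 9: 5 → 3
  step 10: 3 → 1
The second coordinate changes by -5 each step: at step 10 it is -51.

(1,-51)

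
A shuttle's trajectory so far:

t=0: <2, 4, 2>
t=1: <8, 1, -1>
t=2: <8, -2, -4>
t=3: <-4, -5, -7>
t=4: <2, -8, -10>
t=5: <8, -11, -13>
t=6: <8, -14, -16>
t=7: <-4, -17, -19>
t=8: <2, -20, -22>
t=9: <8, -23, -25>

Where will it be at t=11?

<-4, -29, -31>

The first coordinate repeats the cycle [2, 8, 8, -4] with period 4; step 11 mod 4 = 3, giving -4.
The second coordinate changes by -3 each step, so at step 11 it is 4 + 11·(-3) = -29.
The third coordinate changes by -3 each step, so at step 11 it is 2 + 11·(-3) = -31.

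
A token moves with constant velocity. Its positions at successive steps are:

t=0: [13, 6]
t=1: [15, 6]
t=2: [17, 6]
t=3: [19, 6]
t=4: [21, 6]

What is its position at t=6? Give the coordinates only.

[25, 6]

Constant displacement of [+2, +0] per step.
step 5: [21, 6] + [+2, +0] → [23, 6]
step 6: [23, 6] + [+2, +0] → [25, 6]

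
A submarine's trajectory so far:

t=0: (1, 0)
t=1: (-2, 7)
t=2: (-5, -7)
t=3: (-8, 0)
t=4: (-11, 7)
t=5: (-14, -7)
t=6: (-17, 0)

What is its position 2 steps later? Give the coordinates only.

(-23, -7)

First: linear, -3 per step → -23 at step 8.
Second: cycles through 0, 7, -7 every 3 steps. Step 8 lands at position 2 of the cycle → -7.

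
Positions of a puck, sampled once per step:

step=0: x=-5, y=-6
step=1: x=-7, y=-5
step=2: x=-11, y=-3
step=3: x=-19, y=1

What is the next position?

Consecutive displacements (-2,+1), (-4,+2), (-8,+4) scale by a factor of 2 each step.
step 4: x=-19, y=1 + (-16,+8) → x=-35, y=9

x=-35, y=9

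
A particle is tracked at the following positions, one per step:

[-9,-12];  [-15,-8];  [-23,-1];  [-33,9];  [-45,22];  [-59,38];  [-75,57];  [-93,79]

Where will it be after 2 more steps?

[-135,132]

Successive displacements: [-6,+4], [-8,+7], [-10,+10], [-12,+13], [-14,+16], [-16,+19], [-18,+22] — each changes by [-2,+3].
step 8: [-93,79] + [-20,+25] → [-113,104]
step 9: [-113,104] + [-22,+28] → [-135,132]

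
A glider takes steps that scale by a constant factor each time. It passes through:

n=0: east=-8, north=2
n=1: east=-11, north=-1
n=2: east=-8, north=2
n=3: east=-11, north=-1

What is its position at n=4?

Step-to-step displacements: (-3, -3), (+3, +3), (-3, -3); each is -1× the previous.
step 4: east=-11, north=-1 + (+3, +3) → east=-8, north=2

east=-8, north=2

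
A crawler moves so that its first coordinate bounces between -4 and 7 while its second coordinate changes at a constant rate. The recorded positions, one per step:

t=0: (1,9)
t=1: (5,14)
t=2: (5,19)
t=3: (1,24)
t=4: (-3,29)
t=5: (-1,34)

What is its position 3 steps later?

The first coordinate reflects between -4 and 7, moving 4 per step.
  step 6: -1 → 3
  step 7: 3 → 7
  step 8: 7 → 3
The second coordinate changes by +5 each step: at step 8 it is 49.

(3,49)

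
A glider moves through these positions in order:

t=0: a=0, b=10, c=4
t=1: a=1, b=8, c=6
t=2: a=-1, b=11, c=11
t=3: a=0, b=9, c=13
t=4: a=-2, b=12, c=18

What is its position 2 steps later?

Differencing gives (+1, -2, +2), (-2, +3, +5), (+1, -2, +2), (-2, +3, +5). This is the pattern (+1, -2, +2), (-2, +3, +5) repeated.
step 5: apply (+1, -2, +2) → a=-1, b=10, c=20
step 6: apply (-2, +3, +5) → a=-3, b=13, c=25

a=-3, b=13, c=25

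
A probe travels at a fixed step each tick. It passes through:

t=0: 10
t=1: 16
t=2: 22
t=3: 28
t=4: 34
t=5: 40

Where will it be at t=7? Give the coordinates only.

52

Each step adds +6 to the position.
step 6: 40 + 6 → 46
step 7: 46 + 6 → 52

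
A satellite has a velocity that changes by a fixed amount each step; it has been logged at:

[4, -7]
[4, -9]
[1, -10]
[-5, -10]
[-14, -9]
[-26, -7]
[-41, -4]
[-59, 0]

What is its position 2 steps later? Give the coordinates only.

Taking differences between consecutive positions: [+0, -2], [-3, -1], [-6, +0], [-9, +1], [-12, +2], [-15, +3], [-18, +4]. These grow by [-3, +1] each step.
step 8: [-59, 0] + [-21, +5] → [-80, 5]
step 9: [-80, 5] + [-24, +6] → [-104, 11]

[-104, 11]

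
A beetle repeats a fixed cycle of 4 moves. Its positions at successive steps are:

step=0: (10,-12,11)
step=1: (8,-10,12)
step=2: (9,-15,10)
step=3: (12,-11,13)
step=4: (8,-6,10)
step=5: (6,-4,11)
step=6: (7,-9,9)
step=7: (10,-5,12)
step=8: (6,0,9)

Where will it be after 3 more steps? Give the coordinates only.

(8,1,11)

The moves between consecutive positions are (-2,+2,+1), (+1,-5,-2), (+3,+4,+3), (-4,+5,-3), (-2,+2,+1), (+1,-5,-2), (+3,+4,+3), (-4,+5,-3); they repeat the 4-cycle [(-2,+2,+1), (+1,-5,-2), (+3,+4,+3), (-4,+5,-3)].
step 9: apply (-2,+2,+1) → (4,2,10)
step 10: apply (+1,-5,-2) → (5,-3,8)
step 11: apply (+3,+4,+3) → (8,1,11)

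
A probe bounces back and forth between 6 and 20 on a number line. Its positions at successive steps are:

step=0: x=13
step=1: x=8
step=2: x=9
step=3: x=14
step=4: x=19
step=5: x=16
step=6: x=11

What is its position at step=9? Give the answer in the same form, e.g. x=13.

x=16

The value reflects between 6 and 20, moving 5 per step.
  step 7: 11 → 6
  step 8: 6 → 11
  step 9: 11 → 16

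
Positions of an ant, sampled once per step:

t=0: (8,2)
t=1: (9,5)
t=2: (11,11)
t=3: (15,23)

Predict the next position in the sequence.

(23,47)

Step-to-step displacements: (+1,+3), (+2,+6), (+4,+12); each is 2× the previous.
step 4: (15,23) + (+8,+24) → (23,47)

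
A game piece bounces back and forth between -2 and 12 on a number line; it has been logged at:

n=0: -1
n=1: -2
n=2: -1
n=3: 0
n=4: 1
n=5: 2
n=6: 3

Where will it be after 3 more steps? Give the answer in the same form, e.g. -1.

6

The value travels 1 per step and bounces off the walls at -2 and 12.
  step 7: 3 → 4
  step 8: 4 → 5
  step 9: 5 → 6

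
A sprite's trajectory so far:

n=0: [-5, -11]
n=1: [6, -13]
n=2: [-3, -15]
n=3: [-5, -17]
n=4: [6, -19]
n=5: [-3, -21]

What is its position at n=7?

The first coordinate repeats the cycle [-5, 6, -3] with period 3; step 7 mod 3 = 1, giving 6.
The second coordinate changes by -2 each step, so at step 7 it is -11 + 7·(-2) = -25.

[6, -25]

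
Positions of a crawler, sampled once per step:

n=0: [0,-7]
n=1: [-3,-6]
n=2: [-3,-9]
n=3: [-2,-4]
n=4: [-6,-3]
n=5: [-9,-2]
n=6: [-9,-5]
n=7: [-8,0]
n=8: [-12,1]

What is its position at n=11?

The moves between consecutive positions are [-3,+1], [+0,-3], [+1,+5], [-4,+1], [-3,+1], [+0,-3], [+1,+5], [-4,+1]; they repeat the 4-cycle [[-3,+1], [+0,-3], [+1,+5], [-4,+1]].
step 9: apply [-3,+1] → [-15,2]
step 10: apply [+0,-3] → [-15,-1]
step 11: apply [+1,+5] → [-14,4]

[-14,4]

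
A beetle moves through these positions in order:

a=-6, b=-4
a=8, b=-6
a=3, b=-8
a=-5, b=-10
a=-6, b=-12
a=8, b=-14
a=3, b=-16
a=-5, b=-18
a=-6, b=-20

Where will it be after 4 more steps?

The a coordinate repeats the cycle [-6, 8, 3, -5] with period 4; step 12 mod 4 = 0, giving -6.
The b coordinate changes by -2 each step, so at step 12 it is -4 + 12·(-2) = -28.

a=-6, b=-28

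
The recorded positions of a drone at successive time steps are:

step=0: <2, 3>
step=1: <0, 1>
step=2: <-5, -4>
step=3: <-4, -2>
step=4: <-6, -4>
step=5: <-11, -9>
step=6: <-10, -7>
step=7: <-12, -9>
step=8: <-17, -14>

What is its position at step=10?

The moves between consecutive positions are <-2, -2>, <-5, -5>, <+1, +2>, <-2, -2>, <-5, -5>, <+1, +2>, <-2, -2>, <-5, -5>; they repeat the 3-cycle [<-2, -2>, <-5, -5>, <+1, +2>].
step 9: apply <+1, +2> → <-16, -12>
step 10: apply <-2, -2> → <-18, -14>

<-18, -14>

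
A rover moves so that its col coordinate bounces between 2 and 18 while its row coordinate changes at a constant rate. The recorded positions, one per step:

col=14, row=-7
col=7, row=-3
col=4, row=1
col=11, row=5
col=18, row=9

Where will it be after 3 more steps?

col=7, row=21

The col coordinate travels 7 per step and bounces off the walls at 2 and 18.
  step 5: 18 → 11
  step 6: 11 → 4
  step 7: 4 → 7
The row coordinate changes by +4 each step: at step 7 it is 21.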